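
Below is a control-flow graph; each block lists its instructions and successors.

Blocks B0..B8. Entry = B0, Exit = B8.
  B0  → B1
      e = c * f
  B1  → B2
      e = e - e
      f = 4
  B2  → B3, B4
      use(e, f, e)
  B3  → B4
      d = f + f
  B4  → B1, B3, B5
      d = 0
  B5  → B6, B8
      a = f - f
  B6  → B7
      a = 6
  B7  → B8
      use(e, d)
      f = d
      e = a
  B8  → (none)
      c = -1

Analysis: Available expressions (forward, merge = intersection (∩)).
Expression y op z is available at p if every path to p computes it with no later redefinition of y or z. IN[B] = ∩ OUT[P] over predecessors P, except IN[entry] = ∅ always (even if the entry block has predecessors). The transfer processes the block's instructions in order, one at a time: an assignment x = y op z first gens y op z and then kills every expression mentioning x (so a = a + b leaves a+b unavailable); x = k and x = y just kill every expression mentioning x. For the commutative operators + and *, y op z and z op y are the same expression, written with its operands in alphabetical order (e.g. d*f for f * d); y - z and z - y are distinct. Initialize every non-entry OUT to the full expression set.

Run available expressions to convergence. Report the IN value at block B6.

Answer: {f-f}

Derivation:
Per-block solution:
  B0: | IN={} | OUT={c*f}
  B1: | IN={} | OUT={}
  B2: | IN={} | OUT={}
  B3: | IN={} | OUT={f+f}
  B4: | IN={} | OUT={}
  B5: | IN={} | OUT={f-f}
  B6: | IN={f-f} | OUT={f-f}
  B7: | IN={f-f} | OUT={}
  B8: | IN={} | OUT={}

Merge at B6: IN[B6] = OUT[B5] = {f-f}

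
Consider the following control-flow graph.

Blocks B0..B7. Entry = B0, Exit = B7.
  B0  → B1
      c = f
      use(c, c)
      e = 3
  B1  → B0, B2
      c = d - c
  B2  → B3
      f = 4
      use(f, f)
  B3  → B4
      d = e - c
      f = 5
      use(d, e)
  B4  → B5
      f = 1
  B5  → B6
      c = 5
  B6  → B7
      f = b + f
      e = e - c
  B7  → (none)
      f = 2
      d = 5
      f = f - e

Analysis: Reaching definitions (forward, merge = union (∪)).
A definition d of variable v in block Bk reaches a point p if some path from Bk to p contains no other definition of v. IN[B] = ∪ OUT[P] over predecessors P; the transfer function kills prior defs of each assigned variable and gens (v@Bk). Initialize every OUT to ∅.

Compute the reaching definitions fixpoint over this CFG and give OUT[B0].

Answer: {c@B0, e@B0}

Trace:
Per-block solution:
  B0:   IN={c@B1, e@B0}   OUT={c@B0, e@B0}
  B1:   IN={c@B0, e@B0}   OUT={c@B1, e@B0}
  B2:   IN={c@B1, e@B0}   OUT={c@B1, e@B0, f@B2}
  B3:   IN={c@B1, e@B0, f@B2}   OUT={c@B1, d@B3, e@B0, f@B3}
  B4:   IN={c@B1, d@B3, e@B0, f@B3}   OUT={c@B1, d@B3, e@B0, f@B4}
  B5:   IN={c@B1, d@B3, e@B0, f@B4}   OUT={c@B5, d@B3, e@B0, f@B4}
  B6:   IN={c@B5, d@B3, e@B0, f@B4}   OUT={c@B5, d@B3, e@B6, f@B6}
  B7:   IN={c@B5, d@B3, e@B6, f@B6}   OUT={c@B5, d@B7, e@B6, f@B7}

Merge at B0 (entry node, so the boundary value {} is joined with the incoming edge(s)): IN[B0] = {} ⊔ OUT[B1] = {c@B1, e@B0}
Applying B0's transfer function to that IN value gives OUT[B0] (row B0 above).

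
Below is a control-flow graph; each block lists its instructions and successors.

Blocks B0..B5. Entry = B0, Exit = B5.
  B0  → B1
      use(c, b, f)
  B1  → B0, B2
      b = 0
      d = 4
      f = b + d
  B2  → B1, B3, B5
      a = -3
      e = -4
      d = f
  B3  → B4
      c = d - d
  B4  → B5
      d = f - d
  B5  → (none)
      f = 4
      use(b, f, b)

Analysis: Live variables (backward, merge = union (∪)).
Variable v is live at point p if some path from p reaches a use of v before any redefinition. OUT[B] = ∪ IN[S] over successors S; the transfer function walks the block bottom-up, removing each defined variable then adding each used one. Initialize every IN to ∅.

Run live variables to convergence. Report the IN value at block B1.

Answer: {c}

Working:
Per-block solution:
  B0: | IN={b, c, f} | OUT={c}
  B1: | IN={c} | OUT={b, c, f}
  B2: | IN={b, c, f} | OUT={b, c, d, f}
  B3: | IN={b, d, f} | OUT={b, d, f}
  B4: | IN={b, d, f} | OUT={b}
  B5: | IN={b} | OUT={}

Merge at B1: OUT[B1] = IN[B0] ⊔ IN[B2] = {b, c, f}
Applying B1's transfer function to that OUT value gives IN[B1] (row B1 above).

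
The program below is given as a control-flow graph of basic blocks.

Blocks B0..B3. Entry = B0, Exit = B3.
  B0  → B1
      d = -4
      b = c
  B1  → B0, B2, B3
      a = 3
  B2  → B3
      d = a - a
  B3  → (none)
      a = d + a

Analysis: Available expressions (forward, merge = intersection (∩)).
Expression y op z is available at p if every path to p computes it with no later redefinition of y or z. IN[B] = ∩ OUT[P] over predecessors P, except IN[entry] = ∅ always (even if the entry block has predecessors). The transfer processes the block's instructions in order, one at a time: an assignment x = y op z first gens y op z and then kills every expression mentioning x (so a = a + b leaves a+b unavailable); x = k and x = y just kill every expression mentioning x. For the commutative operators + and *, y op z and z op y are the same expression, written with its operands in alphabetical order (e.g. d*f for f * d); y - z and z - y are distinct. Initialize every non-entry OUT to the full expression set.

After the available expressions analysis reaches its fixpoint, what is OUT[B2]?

Per-block solution:
  B0:  IN={}  OUT={}
  B1:  IN={}  OUT={}
  B2:  IN={}  OUT={a-a}
  B3:  IN={}  OUT={}

Merge at B2: IN[B2] = OUT[B1] = {}
Applying B2's transfer function to that IN value gives OUT[B2] (row B2 above).

Answer: {a-a}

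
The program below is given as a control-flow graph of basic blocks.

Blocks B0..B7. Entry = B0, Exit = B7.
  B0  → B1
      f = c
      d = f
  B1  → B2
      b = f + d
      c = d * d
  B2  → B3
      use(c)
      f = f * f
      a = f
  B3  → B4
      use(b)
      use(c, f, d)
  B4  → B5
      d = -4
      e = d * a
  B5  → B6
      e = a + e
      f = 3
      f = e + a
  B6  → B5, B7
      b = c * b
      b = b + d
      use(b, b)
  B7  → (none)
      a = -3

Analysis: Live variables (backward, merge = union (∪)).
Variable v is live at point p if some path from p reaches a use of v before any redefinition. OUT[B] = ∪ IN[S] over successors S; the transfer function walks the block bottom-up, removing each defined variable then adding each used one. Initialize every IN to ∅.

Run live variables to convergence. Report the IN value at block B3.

Per-block solution:
  B0:  IN={c}  OUT={d, f}
  B1:  IN={d, f}  OUT={b, c, d, f}
  B2:  IN={b, c, d, f}  OUT={a, b, c, d, f}
  B3:  IN={a, b, c, d, f}  OUT={a, b, c}
  B4:  IN={a, b, c}  OUT={a, b, c, d, e}
  B5:  IN={a, b, c, d, e}  OUT={a, b, c, d, e}
  B6:  IN={a, b, c, d, e}  OUT={a, b, c, d, e}
  B7:  IN={}  OUT={}

Merge at B3: OUT[B3] = IN[B4] = {a, b, c}
Applying B3's transfer function to that OUT value gives IN[B3] (row B3 above).

Answer: {a, b, c, d, f}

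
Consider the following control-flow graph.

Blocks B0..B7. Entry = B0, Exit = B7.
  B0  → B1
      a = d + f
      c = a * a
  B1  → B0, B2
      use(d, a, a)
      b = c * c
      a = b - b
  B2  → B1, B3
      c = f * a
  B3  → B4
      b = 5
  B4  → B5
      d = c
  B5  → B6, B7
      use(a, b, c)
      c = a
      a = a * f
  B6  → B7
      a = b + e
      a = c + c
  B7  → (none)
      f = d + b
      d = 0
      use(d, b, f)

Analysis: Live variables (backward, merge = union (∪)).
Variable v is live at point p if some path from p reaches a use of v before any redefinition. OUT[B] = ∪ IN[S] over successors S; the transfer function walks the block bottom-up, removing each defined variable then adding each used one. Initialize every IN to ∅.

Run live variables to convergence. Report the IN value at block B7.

Answer: {b, d}

Derivation:
Converged values:
  B0:   IN={d, e, f}   OUT={a, c, d, e, f}
  B1:   IN={a, c, d, e, f}   OUT={a, d, e, f}
  B2:   IN={a, d, e, f}   OUT={a, c, d, e, f}
  B3:   IN={a, c, e, f}   OUT={a, b, c, e, f}
  B4:   IN={a, b, c, e, f}   OUT={a, b, c, d, e, f}
  B5:   IN={a, b, c, d, e, f}   OUT={b, c, d, e}
  B6:   IN={b, c, d, e}   OUT={b, d}
  B7:   IN={b, d}   OUT={}

B7 is the boundary node: OUT[B7] = {}
Applying B7's transfer function to that OUT value gives IN[B7] (row B7 above).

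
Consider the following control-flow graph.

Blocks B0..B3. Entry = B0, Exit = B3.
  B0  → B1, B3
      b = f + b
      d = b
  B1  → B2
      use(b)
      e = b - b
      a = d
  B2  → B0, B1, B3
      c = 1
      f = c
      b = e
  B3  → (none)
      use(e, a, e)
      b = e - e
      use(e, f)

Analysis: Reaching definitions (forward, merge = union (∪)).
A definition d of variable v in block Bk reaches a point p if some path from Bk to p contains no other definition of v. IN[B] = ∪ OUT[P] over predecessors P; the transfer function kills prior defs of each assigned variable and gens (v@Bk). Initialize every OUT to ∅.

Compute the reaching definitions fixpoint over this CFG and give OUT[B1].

Answer: {a@B1, b@B0, b@B2, c@B2, d@B0, e@B1, f@B2}

Trace:
Fixpoint table:
  B0:   IN={a@B1, b@B2, c@B2, d@B0, e@B1, f@B2}   OUT={a@B1, b@B0, c@B2, d@B0, e@B1, f@B2}
  B1:   IN={a@B1, b@B0, b@B2, c@B2, d@B0, e@B1, f@B2}   OUT={a@B1, b@B0, b@B2, c@B2, d@B0, e@B1, f@B2}
  B2:   IN={a@B1, b@B0, b@B2, c@B2, d@B0, e@B1, f@B2}   OUT={a@B1, b@B2, c@B2, d@B0, e@B1, f@B2}
  B3:   IN={a@B1, b@B0, b@B2, c@B2, d@B0, e@B1, f@B2}   OUT={a@B1, b@B3, c@B2, d@B0, e@B1, f@B2}

Merge at B1: IN[B1] = OUT[B0] ⊔ OUT[B2] = {a@B1, b@B0, b@B2, c@B2, d@B0, e@B1, f@B2}
Applying B1's transfer function to that IN value gives OUT[B1] (row B1 above).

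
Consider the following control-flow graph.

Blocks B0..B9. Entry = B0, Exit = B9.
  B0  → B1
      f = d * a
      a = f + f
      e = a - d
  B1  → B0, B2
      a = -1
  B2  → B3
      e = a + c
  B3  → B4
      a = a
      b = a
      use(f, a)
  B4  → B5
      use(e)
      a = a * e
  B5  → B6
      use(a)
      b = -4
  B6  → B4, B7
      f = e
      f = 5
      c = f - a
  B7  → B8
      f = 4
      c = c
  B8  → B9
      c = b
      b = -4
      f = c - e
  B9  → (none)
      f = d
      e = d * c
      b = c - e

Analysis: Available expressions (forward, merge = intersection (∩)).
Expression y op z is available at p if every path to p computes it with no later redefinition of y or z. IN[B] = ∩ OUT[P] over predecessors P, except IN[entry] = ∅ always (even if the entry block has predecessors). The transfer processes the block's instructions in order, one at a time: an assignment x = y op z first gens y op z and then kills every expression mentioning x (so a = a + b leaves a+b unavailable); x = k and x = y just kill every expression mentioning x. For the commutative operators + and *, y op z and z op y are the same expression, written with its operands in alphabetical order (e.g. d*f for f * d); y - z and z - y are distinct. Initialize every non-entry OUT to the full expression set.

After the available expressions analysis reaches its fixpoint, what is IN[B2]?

Answer: {f+f}

Derivation:
Fixpoint table:
  B0: | IN={} | OUT={a-d, f+f}
  B1: | IN={a-d, f+f} | OUT={f+f}
  B2: | IN={f+f} | OUT={a+c, f+f}
  B3: | IN={a+c, f+f} | OUT={f+f}
  B4: | IN={} | OUT={}
  B5: | IN={} | OUT={}
  B6: | IN={} | OUT={f-a}
  B7: | IN={f-a} | OUT={}
  B8: | IN={} | OUT={c-e}
  B9: | IN={c-e} | OUT={c*d, c-e}

Merge at B2: IN[B2] = OUT[B1] = {f+f}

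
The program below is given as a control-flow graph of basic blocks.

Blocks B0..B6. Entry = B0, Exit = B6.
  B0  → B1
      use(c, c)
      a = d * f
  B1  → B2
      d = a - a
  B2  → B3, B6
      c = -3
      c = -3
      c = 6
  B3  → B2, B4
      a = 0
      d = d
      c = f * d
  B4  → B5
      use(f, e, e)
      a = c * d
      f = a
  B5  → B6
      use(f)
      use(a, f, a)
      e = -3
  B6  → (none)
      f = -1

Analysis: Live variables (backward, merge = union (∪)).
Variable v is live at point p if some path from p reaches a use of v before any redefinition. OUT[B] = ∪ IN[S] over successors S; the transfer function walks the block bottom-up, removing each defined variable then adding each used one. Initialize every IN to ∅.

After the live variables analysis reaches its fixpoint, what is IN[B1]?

Per-block solution:
  B0:   IN={c, d, e, f}   OUT={a, e, f}
  B1:   IN={a, e, f}   OUT={d, e, f}
  B2:   IN={d, e, f}   OUT={d, e, f}
  B3:   IN={d, e, f}   OUT={c, d, e, f}
  B4:   IN={c, d, e, f}   OUT={a, f}
  B5:   IN={a, f}   OUT={}
  B6:   IN={}   OUT={}

Merge at B1: OUT[B1] = IN[B2] = {d, e, f}
Applying B1's transfer function to that OUT value gives IN[B1] (row B1 above).

Answer: {a, e, f}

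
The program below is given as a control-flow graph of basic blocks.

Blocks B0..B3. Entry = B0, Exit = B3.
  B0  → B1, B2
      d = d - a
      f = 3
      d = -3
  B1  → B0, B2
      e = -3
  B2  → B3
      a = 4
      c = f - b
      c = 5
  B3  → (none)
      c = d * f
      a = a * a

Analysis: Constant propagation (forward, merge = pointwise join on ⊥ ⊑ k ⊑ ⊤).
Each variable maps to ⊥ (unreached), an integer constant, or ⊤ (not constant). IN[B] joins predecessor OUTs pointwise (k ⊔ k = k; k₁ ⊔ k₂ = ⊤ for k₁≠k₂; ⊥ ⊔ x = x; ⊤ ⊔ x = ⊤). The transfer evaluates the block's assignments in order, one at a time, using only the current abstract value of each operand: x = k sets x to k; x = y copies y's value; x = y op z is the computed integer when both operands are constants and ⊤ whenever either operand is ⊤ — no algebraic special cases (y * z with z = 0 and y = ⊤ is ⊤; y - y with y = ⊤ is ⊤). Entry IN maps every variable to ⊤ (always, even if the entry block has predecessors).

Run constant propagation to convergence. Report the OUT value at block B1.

Converged values:
  B0:   IN=(all ⊤)   OUT={d:-3, f:3; rest ⊤}
  B1:   IN={d:-3, f:3; rest ⊤}   OUT={d:-3, e:-3, f:3; rest ⊤}
  B2:   IN={d:-3, f:3; rest ⊤}   OUT={a:4, c:5, d:-3, f:3; rest ⊤}
  B3:   IN={a:4, c:5, d:-3, f:3; rest ⊤}   OUT={a:16, c:-9, d:-3, f:3; rest ⊤}

Merge at B1: IN[B1] = OUT[B0] = {a: ⊤, b: ⊤, c: ⊤, d: -3, e: ⊤, f: 3}
Applying B1's transfer function to that IN value gives OUT[B1] (row B1 above).

Answer: {a: ⊤, b: ⊤, c: ⊤, d: -3, e: -3, f: 3}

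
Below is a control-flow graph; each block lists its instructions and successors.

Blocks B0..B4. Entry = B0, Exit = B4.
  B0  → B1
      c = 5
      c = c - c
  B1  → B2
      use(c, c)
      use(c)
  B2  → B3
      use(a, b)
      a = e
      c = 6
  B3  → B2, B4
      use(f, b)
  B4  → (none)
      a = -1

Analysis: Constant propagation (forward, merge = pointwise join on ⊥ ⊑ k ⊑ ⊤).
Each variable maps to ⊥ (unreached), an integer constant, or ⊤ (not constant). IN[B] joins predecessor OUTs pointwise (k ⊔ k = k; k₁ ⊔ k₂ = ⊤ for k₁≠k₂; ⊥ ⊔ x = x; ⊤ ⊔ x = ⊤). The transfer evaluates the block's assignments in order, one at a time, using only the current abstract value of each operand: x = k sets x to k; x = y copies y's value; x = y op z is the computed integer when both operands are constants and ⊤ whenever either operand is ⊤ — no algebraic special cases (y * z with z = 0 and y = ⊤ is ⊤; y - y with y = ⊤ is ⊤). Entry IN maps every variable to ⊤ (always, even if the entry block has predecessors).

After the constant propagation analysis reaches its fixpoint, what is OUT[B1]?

Answer: {a: ⊤, b: ⊤, c: 0, d: ⊤, e: ⊤, f: ⊤}

Working:
Converged values:
  B0: | IN=(all ⊤) | OUT={c:0; rest ⊤}
  B1: | IN={c:0; rest ⊤} | OUT={c:0; rest ⊤}
  B2: | IN=(all ⊤) | OUT={c:6; rest ⊤}
  B3: | IN={c:6; rest ⊤} | OUT={c:6; rest ⊤}
  B4: | IN={c:6; rest ⊤} | OUT={a:-1, c:6; rest ⊤}

Merge at B1: IN[B1] = OUT[B0] = {a: ⊤, b: ⊤, c: 0, d: ⊤, e: ⊤, f: ⊤}
Applying B1's transfer function to that IN value gives OUT[B1] (row B1 above).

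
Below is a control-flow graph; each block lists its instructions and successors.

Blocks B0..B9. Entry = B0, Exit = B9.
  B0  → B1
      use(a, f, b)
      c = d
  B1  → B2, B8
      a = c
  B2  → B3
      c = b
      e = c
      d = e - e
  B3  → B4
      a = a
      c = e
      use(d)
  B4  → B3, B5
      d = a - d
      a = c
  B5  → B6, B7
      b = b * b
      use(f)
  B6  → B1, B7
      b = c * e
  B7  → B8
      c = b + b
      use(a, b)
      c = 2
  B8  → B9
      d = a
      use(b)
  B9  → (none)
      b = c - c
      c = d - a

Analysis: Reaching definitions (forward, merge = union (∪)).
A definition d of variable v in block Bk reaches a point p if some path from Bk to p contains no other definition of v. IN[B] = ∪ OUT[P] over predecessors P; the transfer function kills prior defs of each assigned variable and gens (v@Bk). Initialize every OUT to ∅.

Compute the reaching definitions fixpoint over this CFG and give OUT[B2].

Per-block solution:
  B0: | IN={} | OUT={c@B0}
  B1: | IN={a@B4, b@B6, c@B0, c@B3, d@B4, e@B2} | OUT={a@B1, b@B6, c@B0, c@B3, d@B4, e@B2}
  B2: | IN={a@B1, b@B6, c@B0, c@B3, d@B4, e@B2} | OUT={a@B1, b@B6, c@B2, d@B2, e@B2}
  B3: | IN={a@B1, a@B4, b@B6, c@B2, c@B3, d@B2, d@B4, e@B2} | OUT={a@B3, b@B6, c@B3, d@B2, d@B4, e@B2}
  B4: | IN={a@B3, b@B6, c@B3, d@B2, d@B4, e@B2} | OUT={a@B4, b@B6, c@B3, d@B4, e@B2}
  B5: | IN={a@B4, b@B6, c@B3, d@B4, e@B2} | OUT={a@B4, b@B5, c@B3, d@B4, e@B2}
  B6: | IN={a@B4, b@B5, c@B3, d@B4, e@B2} | OUT={a@B4, b@B6, c@B3, d@B4, e@B2}
  B7: | IN={a@B4, b@B5, b@B6, c@B3, d@B4, e@B2} | OUT={a@B4, b@B5, b@B6, c@B7, d@B4, e@B2}
  B8: | IN={a@B1, a@B4, b@B5, b@B6, c@B0, c@B3, c@B7, d@B4, e@B2} | OUT={a@B1, a@B4, b@B5, b@B6, c@B0, c@B3, c@B7, d@B8, e@B2}
  B9: | IN={a@B1, a@B4, b@B5, b@B6, c@B0, c@B3, c@B7, d@B8, e@B2} | OUT={a@B1, a@B4, b@B9, c@B9, d@B8, e@B2}

Merge at B2: IN[B2] = OUT[B1] = {a@B1, b@B6, c@B0, c@B3, d@B4, e@B2}
Applying B2's transfer function to that IN value gives OUT[B2] (row B2 above).

Answer: {a@B1, b@B6, c@B2, d@B2, e@B2}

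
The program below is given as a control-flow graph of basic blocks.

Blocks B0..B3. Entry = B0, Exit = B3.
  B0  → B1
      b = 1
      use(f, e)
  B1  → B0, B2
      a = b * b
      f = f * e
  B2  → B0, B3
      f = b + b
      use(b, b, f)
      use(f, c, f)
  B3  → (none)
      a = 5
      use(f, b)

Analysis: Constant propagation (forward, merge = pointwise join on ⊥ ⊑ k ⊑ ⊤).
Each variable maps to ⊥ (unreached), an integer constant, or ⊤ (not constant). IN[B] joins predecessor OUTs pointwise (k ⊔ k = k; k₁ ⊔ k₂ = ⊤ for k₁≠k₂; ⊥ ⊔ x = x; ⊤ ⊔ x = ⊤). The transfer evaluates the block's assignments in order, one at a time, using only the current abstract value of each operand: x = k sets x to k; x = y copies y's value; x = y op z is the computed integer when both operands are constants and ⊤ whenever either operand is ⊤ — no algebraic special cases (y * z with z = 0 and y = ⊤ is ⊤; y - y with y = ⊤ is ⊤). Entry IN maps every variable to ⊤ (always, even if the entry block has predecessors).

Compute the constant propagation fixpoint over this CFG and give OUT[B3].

Converged values:
  B0: | IN=(all ⊤) | OUT={b:1; rest ⊤}
  B1: | IN={b:1; rest ⊤} | OUT={a:1, b:1; rest ⊤}
  B2: | IN={a:1, b:1; rest ⊤} | OUT={a:1, b:1, f:2; rest ⊤}
  B3: | IN={a:1, b:1, f:2; rest ⊤} | OUT={a:5, b:1, f:2; rest ⊤}

Merge at B3: IN[B3] = OUT[B2] = {a: 1, b: 1, c: ⊤, d: ⊤, e: ⊤, f: 2}
Applying B3's transfer function to that IN value gives OUT[B3] (row B3 above).

Answer: {a: 5, b: 1, c: ⊤, d: ⊤, e: ⊤, f: 2}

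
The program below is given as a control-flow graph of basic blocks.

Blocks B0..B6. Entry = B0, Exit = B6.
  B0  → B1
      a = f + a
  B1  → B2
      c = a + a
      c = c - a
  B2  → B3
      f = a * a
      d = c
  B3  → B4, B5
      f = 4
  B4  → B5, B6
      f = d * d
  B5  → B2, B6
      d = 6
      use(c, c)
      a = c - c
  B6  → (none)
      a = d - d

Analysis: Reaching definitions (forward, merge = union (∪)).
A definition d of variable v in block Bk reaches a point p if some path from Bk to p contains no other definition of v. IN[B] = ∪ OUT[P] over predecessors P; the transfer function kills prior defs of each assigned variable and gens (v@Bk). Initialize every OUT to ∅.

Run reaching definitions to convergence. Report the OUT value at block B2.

Answer: {a@B0, a@B5, c@B1, d@B2, f@B2}

Trace:
Fixpoint table:
  B0:   IN={}   OUT={a@B0}
  B1:   IN={a@B0}   OUT={a@B0, c@B1}
  B2:   IN={a@B0, a@B5, c@B1, d@B5, f@B3, f@B4}   OUT={a@B0, a@B5, c@B1, d@B2, f@B2}
  B3:   IN={a@B0, a@B5, c@B1, d@B2, f@B2}   OUT={a@B0, a@B5, c@B1, d@B2, f@B3}
  B4:   IN={a@B0, a@B5, c@B1, d@B2, f@B3}   OUT={a@B0, a@B5, c@B1, d@B2, f@B4}
  B5:   IN={a@B0, a@B5, c@B1, d@B2, f@B3, f@B4}   OUT={a@B5, c@B1, d@B5, f@B3, f@B4}
  B6:   IN={a@B0, a@B5, c@B1, d@B2, d@B5, f@B3, f@B4}   OUT={a@B6, c@B1, d@B2, d@B5, f@B3, f@B4}

Merge at B2: IN[B2] = OUT[B1] ⊔ OUT[B5] = {a@B0, a@B5, c@B1, d@B5, f@B3, f@B4}
Applying B2's transfer function to that IN value gives OUT[B2] (row B2 above).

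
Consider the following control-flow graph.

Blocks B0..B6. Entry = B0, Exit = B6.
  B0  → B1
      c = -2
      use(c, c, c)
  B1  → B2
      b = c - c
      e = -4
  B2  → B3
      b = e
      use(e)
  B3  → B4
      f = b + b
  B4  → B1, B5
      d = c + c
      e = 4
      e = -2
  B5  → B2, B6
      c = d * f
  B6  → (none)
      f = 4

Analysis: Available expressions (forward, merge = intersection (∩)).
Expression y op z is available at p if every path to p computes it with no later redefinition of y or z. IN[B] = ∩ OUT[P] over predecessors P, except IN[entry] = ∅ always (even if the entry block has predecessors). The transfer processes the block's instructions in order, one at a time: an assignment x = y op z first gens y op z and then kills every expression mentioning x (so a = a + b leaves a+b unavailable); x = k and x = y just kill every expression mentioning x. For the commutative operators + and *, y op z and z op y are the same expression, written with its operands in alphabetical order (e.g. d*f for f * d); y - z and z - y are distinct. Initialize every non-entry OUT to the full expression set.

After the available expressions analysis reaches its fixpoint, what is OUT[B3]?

Answer: {b+b}

Derivation:
Converged values:
  B0:  IN={}  OUT={}
  B1:  IN={}  OUT={c-c}
  B2:  IN={}  OUT={}
  B3:  IN={}  OUT={b+b}
  B4:  IN={b+b}  OUT={b+b, c+c}
  B5:  IN={b+b, c+c}  OUT={b+b, d*f}
  B6:  IN={b+b, d*f}  OUT={b+b}

Merge at B3: IN[B3] = OUT[B2] = {}
Applying B3's transfer function to that IN value gives OUT[B3] (row B3 above).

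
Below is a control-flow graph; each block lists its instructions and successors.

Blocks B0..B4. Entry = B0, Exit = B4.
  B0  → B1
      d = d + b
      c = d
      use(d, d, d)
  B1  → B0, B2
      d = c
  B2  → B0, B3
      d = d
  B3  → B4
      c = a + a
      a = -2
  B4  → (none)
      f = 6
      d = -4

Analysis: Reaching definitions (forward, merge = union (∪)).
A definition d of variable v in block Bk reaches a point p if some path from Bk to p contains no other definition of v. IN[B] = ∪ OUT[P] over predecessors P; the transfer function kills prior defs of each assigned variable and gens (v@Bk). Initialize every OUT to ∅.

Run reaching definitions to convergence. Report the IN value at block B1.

Per-block solution:
  B0: | IN={c@B0, d@B1, d@B2} | OUT={c@B0, d@B0}
  B1: | IN={c@B0, d@B0} | OUT={c@B0, d@B1}
  B2: | IN={c@B0, d@B1} | OUT={c@B0, d@B2}
  B3: | IN={c@B0, d@B2} | OUT={a@B3, c@B3, d@B2}
  B4: | IN={a@B3, c@B3, d@B2} | OUT={a@B3, c@B3, d@B4, f@B4}

Merge at B1: IN[B1] = OUT[B0] = {c@B0, d@B0}

Answer: {c@B0, d@B0}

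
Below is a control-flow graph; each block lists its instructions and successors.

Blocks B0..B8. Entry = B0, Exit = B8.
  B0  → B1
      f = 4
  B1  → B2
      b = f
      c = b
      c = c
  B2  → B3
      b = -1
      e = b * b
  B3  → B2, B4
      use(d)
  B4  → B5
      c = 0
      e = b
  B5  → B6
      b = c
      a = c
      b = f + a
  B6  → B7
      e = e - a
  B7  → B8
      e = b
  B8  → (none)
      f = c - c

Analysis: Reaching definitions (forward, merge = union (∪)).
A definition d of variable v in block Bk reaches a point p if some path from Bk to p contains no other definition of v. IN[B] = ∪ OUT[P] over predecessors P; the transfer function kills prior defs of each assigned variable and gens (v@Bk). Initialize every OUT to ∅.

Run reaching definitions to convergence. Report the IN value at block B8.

Answer: {a@B5, b@B5, c@B4, e@B7, f@B0}

Working:
Converged values:
  B0:   IN={}   OUT={f@B0}
  B1:   IN={f@B0}   OUT={b@B1, c@B1, f@B0}
  B2:   IN={b@B1, b@B2, c@B1, e@B2, f@B0}   OUT={b@B2, c@B1, e@B2, f@B0}
  B3:   IN={b@B2, c@B1, e@B2, f@B0}   OUT={b@B2, c@B1, e@B2, f@B0}
  B4:   IN={b@B2, c@B1, e@B2, f@B0}   OUT={b@B2, c@B4, e@B4, f@B0}
  B5:   IN={b@B2, c@B4, e@B4, f@B0}   OUT={a@B5, b@B5, c@B4, e@B4, f@B0}
  B6:   IN={a@B5, b@B5, c@B4, e@B4, f@B0}   OUT={a@B5, b@B5, c@B4, e@B6, f@B0}
  B7:   IN={a@B5, b@B5, c@B4, e@B6, f@B0}   OUT={a@B5, b@B5, c@B4, e@B7, f@B0}
  B8:   IN={a@B5, b@B5, c@B4, e@B7, f@B0}   OUT={a@B5, b@B5, c@B4, e@B7, f@B8}

Merge at B8: IN[B8] = OUT[B7] = {a@B5, b@B5, c@B4, e@B7, f@B0}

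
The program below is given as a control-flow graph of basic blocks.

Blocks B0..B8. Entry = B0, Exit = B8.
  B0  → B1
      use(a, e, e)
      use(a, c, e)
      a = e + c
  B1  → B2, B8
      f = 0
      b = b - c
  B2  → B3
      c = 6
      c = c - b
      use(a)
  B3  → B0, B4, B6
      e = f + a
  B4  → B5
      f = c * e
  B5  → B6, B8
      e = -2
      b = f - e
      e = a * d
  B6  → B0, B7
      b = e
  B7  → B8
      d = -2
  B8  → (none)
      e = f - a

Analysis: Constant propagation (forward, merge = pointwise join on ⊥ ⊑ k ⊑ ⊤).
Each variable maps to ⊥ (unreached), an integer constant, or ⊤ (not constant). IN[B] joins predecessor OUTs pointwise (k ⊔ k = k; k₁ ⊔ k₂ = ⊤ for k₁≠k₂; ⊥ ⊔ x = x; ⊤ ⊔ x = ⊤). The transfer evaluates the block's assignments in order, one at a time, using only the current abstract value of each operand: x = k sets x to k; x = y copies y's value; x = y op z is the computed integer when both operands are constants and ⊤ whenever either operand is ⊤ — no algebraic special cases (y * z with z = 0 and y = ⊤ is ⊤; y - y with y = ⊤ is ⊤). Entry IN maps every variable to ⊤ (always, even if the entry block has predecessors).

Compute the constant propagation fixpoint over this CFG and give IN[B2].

Answer: {a: ⊤, b: ⊤, c: ⊤, d: ⊤, e: ⊤, f: 0}

Working:
Converged values:
  B0:  IN=(all ⊤)  OUT=(all ⊤)
  B1:  IN=(all ⊤)  OUT={f:0; rest ⊤}
  B2:  IN={f:0; rest ⊤}  OUT={f:0; rest ⊤}
  B3:  IN={f:0; rest ⊤}  OUT={f:0; rest ⊤}
  B4:  IN={f:0; rest ⊤}  OUT=(all ⊤)
  B5:  IN=(all ⊤)  OUT=(all ⊤)
  B6:  IN=(all ⊤)  OUT=(all ⊤)
  B7:  IN=(all ⊤)  OUT={d:-2; rest ⊤}
  B8:  IN=(all ⊤)  OUT=(all ⊤)

Merge at B2: IN[B2] = OUT[B1] = {a: ⊤, b: ⊤, c: ⊤, d: ⊤, e: ⊤, f: 0}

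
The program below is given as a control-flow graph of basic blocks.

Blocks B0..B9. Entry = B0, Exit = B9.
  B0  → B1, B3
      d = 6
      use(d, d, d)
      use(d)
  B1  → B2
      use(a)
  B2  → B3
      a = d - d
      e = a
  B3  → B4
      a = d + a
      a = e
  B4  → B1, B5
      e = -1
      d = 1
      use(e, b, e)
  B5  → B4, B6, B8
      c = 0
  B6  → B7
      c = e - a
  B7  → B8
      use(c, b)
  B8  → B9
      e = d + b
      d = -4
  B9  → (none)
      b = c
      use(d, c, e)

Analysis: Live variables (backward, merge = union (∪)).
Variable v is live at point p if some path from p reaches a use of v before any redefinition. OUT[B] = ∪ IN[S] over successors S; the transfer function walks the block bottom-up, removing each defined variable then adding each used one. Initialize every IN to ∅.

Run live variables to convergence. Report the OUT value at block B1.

Per-block solution:
  B0:   IN={a, b, e}   OUT={a, b, d, e}
  B1:   IN={a, b, d}   OUT={b, d}
  B2:   IN={b, d}   OUT={a, b, d, e}
  B3:   IN={a, b, d, e}   OUT={a, b}
  B4:   IN={a, b}   OUT={a, b, d, e}
  B5:   IN={a, b, d, e}   OUT={a, b, c, d, e}
  B6:   IN={a, b, d, e}   OUT={b, c, d}
  B7:   IN={b, c, d}   OUT={b, c, d}
  B8:   IN={b, c, d}   OUT={c, d, e}
  B9:   IN={c, d, e}   OUT={}

Merge at B1: OUT[B1] = IN[B2] = {b, d}

Answer: {b, d}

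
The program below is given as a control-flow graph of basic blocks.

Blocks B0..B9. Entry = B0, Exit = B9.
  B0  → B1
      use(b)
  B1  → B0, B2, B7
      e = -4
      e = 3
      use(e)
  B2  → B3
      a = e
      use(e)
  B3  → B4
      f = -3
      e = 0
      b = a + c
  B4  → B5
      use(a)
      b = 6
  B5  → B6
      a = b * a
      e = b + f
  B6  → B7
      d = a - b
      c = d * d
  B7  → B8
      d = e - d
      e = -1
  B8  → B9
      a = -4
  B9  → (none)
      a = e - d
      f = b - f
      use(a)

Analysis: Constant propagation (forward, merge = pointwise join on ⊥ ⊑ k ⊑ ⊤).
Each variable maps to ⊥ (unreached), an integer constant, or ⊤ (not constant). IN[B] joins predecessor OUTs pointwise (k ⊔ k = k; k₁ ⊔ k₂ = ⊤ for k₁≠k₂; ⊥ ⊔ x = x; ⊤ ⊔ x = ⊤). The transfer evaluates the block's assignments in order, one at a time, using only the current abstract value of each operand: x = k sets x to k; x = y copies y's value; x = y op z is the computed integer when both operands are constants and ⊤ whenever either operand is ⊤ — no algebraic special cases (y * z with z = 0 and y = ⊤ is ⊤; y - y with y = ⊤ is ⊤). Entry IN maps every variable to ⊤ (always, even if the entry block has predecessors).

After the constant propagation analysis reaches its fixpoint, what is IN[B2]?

Answer: {a: ⊤, b: ⊤, c: ⊤, d: ⊤, e: 3, f: ⊤}

Derivation:
Converged values:
  B0:   IN=(all ⊤)   OUT=(all ⊤)
  B1:   IN=(all ⊤)   OUT={e:3; rest ⊤}
  B2:   IN={e:3; rest ⊤}   OUT={a:3, e:3; rest ⊤}
  B3:   IN={a:3, e:3; rest ⊤}   OUT={a:3, e:0, f:-3; rest ⊤}
  B4:   IN={a:3, e:0, f:-3; rest ⊤}   OUT={a:3, b:6, e:0, f:-3; rest ⊤}
  B5:   IN={a:3, b:6, e:0, f:-3; rest ⊤}   OUT={a:18, b:6, e:3, f:-3; rest ⊤}
  B6:   IN={a:18, b:6, e:3, f:-3; rest ⊤}   OUT={a:18, b:6, c:144, d:12, e:3, f:-3; rest ⊤}
  B7:   IN={e:3; rest ⊤}   OUT={e:-1; rest ⊤}
  B8:   IN={e:-1; rest ⊤}   OUT={a:-4, e:-1; rest ⊤}
  B9:   IN={a:-4, e:-1; rest ⊤}   OUT={e:-1; rest ⊤}

Merge at B2: IN[B2] = OUT[B1] = {a: ⊤, b: ⊤, c: ⊤, d: ⊤, e: 3, f: ⊤}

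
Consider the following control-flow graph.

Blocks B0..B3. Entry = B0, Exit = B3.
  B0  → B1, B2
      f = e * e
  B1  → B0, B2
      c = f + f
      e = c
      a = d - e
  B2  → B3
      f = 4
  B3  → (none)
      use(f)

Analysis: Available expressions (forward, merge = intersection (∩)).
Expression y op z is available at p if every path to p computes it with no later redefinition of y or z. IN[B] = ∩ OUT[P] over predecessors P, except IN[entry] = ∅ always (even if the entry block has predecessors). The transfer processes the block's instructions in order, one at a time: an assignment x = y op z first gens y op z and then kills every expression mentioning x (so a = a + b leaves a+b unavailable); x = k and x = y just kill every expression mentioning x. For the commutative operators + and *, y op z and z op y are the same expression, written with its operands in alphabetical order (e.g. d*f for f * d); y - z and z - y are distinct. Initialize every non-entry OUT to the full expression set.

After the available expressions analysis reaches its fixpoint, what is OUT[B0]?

Answer: {e*e}

Working:
Fixpoint table:
  B0:  IN={}  OUT={e*e}
  B1:  IN={e*e}  OUT={d-e, f+f}
  B2:  IN={}  OUT={}
  B3:  IN={}  OUT={}

Merge at B0 (entry node, so the boundary value {} is joined with the incoming edge(s)): IN[B0] = {} ∩ OUT[B1] = {}
Applying B0's transfer function to that IN value gives OUT[B0] (row B0 above).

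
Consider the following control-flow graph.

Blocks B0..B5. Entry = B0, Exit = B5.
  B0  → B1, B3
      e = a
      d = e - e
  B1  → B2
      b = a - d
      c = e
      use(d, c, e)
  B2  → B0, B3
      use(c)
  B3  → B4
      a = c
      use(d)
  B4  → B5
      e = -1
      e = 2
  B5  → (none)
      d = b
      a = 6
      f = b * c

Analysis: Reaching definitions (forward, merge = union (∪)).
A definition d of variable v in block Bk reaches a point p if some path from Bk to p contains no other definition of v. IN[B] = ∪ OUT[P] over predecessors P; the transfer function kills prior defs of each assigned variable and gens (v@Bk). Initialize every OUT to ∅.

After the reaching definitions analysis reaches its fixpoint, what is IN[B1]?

Answer: {b@B1, c@B1, d@B0, e@B0}

Trace:
Fixpoint table:
  B0:   IN={b@B1, c@B1, d@B0, e@B0}   OUT={b@B1, c@B1, d@B0, e@B0}
  B1:   IN={b@B1, c@B1, d@B0, e@B0}   OUT={b@B1, c@B1, d@B0, e@B0}
  B2:   IN={b@B1, c@B1, d@B0, e@B0}   OUT={b@B1, c@B1, d@B0, e@B0}
  B3:   IN={b@B1, c@B1, d@B0, e@B0}   OUT={a@B3, b@B1, c@B1, d@B0, e@B0}
  B4:   IN={a@B3, b@B1, c@B1, d@B0, e@B0}   OUT={a@B3, b@B1, c@B1, d@B0, e@B4}
  B5:   IN={a@B3, b@B1, c@B1, d@B0, e@B4}   OUT={a@B5, b@B1, c@B1, d@B5, e@B4, f@B5}

Merge at B1: IN[B1] = OUT[B0] = {b@B1, c@B1, d@B0, e@B0}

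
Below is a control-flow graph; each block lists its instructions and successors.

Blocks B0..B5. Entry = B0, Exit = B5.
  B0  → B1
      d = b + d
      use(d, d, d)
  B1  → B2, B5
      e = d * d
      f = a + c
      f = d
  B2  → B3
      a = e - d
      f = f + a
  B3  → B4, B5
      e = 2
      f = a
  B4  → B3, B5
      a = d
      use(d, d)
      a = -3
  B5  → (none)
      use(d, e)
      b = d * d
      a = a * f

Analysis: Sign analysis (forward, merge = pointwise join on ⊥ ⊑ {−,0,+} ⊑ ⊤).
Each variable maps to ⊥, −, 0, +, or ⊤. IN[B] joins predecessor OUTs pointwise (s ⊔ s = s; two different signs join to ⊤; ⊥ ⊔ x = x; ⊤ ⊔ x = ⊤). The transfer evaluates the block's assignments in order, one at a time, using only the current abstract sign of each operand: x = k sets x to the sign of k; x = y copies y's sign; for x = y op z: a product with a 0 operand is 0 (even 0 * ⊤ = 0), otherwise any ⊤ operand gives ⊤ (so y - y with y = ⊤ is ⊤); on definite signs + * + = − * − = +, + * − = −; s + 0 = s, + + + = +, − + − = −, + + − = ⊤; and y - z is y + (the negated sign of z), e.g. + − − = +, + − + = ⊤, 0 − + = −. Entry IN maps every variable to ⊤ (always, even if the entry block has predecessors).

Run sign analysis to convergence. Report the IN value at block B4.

Converged values:
  B0: | IN=(all ⊤) | OUT=(all ⊤)
  B1: | IN=(all ⊤) | OUT=(all ⊤)
  B2: | IN=(all ⊤) | OUT=(all ⊤)
  B3: | IN=(all ⊤) | OUT={e:+; rest ⊤}
  B4: | IN={e:+; rest ⊤} | OUT={a:-, e:+; rest ⊤}
  B5: | IN=(all ⊤) | OUT=(all ⊤)

Merge at B4: IN[B4] = OUT[B3] = {a: ⊤, b: ⊤, c: ⊤, d: ⊤, e: +, f: ⊤}

Answer: {a: ⊤, b: ⊤, c: ⊤, d: ⊤, e: +, f: ⊤}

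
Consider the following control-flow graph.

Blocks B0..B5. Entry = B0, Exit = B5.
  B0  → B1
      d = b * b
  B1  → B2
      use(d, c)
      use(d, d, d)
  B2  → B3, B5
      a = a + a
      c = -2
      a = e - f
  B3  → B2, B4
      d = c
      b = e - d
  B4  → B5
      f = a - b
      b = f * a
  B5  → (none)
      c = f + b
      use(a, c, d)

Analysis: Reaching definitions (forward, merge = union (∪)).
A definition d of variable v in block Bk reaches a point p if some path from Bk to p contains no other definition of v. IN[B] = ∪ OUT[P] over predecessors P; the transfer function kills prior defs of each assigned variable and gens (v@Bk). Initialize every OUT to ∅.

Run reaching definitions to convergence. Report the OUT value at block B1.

Answer: {d@B0}

Trace:
Per-block solution:
  B0:  IN={}  OUT={d@B0}
  B1:  IN={d@B0}  OUT={d@B0}
  B2:  IN={a@B2, b@B3, c@B2, d@B0, d@B3}  OUT={a@B2, b@B3, c@B2, d@B0, d@B3}
  B3:  IN={a@B2, b@B3, c@B2, d@B0, d@B3}  OUT={a@B2, b@B3, c@B2, d@B3}
  B4:  IN={a@B2, b@B3, c@B2, d@B3}  OUT={a@B2, b@B4, c@B2, d@B3, f@B4}
  B5:  IN={a@B2, b@B3, b@B4, c@B2, d@B0, d@B3, f@B4}  OUT={a@B2, b@B3, b@B4, c@B5, d@B0, d@B3, f@B4}

Merge at B1: IN[B1] = OUT[B0] = {d@B0}
Applying B1's transfer function to that IN value gives OUT[B1] (row B1 above).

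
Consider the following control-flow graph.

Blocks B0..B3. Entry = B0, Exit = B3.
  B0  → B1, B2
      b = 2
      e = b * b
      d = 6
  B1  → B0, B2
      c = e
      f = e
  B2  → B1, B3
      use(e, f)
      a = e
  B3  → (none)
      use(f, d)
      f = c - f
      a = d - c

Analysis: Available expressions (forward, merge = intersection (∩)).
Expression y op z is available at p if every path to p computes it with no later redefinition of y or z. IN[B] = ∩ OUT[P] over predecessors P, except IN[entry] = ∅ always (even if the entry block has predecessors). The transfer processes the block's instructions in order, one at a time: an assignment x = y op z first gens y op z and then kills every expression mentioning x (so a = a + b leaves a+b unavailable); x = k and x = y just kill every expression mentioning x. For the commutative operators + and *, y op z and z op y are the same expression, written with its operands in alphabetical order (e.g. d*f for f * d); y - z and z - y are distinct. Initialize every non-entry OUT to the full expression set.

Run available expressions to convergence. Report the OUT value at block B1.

Fixpoint table:
  B0:   IN={}   OUT={b*b}
  B1:   IN={b*b}   OUT={b*b}
  B2:   IN={b*b}   OUT={b*b}
  B3:   IN={b*b}   OUT={b*b, d-c}

Merge at B1: IN[B1] = OUT[B0] ∩ OUT[B2] = {b*b}
Applying B1's transfer function to that IN value gives OUT[B1] (row B1 above).

Answer: {b*b}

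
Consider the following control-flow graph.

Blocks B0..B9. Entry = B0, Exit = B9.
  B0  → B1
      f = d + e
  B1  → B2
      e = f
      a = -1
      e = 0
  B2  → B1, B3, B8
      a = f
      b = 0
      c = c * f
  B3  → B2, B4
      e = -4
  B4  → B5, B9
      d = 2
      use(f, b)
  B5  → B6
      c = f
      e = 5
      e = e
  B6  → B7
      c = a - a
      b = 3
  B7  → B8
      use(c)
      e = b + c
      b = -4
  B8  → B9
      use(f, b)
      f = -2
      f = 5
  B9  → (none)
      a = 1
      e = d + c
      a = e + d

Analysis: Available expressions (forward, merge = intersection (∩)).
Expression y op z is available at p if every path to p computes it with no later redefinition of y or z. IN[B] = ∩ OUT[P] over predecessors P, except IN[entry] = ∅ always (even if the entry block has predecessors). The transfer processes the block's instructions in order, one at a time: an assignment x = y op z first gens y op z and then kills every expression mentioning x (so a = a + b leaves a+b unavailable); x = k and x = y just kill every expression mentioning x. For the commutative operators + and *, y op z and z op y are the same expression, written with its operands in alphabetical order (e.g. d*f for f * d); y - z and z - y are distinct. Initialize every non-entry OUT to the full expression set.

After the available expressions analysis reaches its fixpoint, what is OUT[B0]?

Converged values:
  B0:  IN={}  OUT={d+e}
  B1:  IN={}  OUT={}
  B2:  IN={}  OUT={}
  B3:  IN={}  OUT={}
  B4:  IN={}  OUT={}
  B5:  IN={}  OUT={}
  B6:  IN={}  OUT={a-a}
  B7:  IN={a-a}  OUT={a-a}
  B8:  IN={}  OUT={}
  B9:  IN={}  OUT={c+d, d+e}

B0 is the boundary node: IN[B0] = {}
Applying B0's transfer function to that IN value gives OUT[B0] (row B0 above).

Answer: {d+e}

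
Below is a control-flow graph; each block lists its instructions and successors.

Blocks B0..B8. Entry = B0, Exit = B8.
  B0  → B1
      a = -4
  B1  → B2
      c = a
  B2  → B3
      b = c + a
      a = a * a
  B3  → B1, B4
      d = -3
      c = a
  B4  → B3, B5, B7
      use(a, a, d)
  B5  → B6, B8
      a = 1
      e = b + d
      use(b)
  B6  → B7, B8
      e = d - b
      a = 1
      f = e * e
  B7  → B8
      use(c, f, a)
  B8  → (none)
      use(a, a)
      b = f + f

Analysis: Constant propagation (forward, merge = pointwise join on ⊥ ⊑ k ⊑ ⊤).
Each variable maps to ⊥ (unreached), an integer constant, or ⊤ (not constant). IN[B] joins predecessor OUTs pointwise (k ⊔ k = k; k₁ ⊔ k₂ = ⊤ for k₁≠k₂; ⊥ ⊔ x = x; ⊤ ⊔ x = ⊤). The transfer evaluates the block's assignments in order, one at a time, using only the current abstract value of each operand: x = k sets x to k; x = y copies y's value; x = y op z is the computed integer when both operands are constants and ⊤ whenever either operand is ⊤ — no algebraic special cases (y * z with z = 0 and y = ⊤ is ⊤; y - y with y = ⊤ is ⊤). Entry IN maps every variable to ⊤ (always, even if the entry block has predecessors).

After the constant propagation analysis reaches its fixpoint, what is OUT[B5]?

Per-block solution:
  B0:   IN=(all ⊤)   OUT={a:-4; rest ⊤}
  B1:   IN=(all ⊤)   OUT=(all ⊤)
  B2:   IN=(all ⊤)   OUT=(all ⊤)
  B3:   IN=(all ⊤)   OUT={d:-3; rest ⊤}
  B4:   IN={d:-3; rest ⊤}   OUT={d:-3; rest ⊤}
  B5:   IN={d:-3; rest ⊤}   OUT={a:1, d:-3; rest ⊤}
  B6:   IN={a:1, d:-3; rest ⊤}   OUT={a:1, d:-3; rest ⊤}
  B7:   IN={d:-3; rest ⊤}   OUT={d:-3; rest ⊤}
  B8:   IN={d:-3; rest ⊤}   OUT={d:-3; rest ⊤}

Merge at B5: IN[B5] = OUT[B4] = {a: ⊤, b: ⊤, c: ⊤, d: -3, e: ⊤, f: ⊤}
Applying B5's transfer function to that IN value gives OUT[B5] (row B5 above).

Answer: {a: 1, b: ⊤, c: ⊤, d: -3, e: ⊤, f: ⊤}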